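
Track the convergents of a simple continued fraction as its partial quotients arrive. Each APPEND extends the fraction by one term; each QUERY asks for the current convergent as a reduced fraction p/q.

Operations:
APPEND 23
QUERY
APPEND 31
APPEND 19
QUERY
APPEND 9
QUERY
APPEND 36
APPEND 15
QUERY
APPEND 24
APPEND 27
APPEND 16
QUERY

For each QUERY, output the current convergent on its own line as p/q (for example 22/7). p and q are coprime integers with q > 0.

23/1
13589/590
123015/5341
66754950/2898331
696708961457/30249340026

APPEND 23: p_0 = 23·1 + 0 = 23, q_0 = 23·0 + 1 = 1 → 23/1
APPEND 31: p_1 = 31·23 + 1 = 714, q_1 = 31·1 + 0 = 31 → 714/31
APPEND 19: p_2 = 19·714 + 23 = 13589, q_2 = 19·31 + 1 = 590 → 13589/590
APPEND 9: p_3 = 9·13589 + 714 = 123015, q_3 = 9·590 + 31 = 5341 → 123015/5341
APPEND 36: p_4 = 36·123015 + 13589 = 4442129, q_4 = 36·5341 + 590 = 192866 → 4442129/192866
APPEND 15: p_5 = 15·4442129 + 123015 = 66754950, q_5 = 15·192866 + 5341 = 2898331 → 66754950/2898331
APPEND 24: p_6 = 24·66754950 + 4442129 = 1606560929, q_6 = 24·2898331 + 192866 = 69752810 → 1606560929/69752810
APPEND 27: p_7 = 27·1606560929 + 66754950 = 43443900033, q_7 = 27·69752810 + 2898331 = 1886224201 → 43443900033/1886224201
APPEND 16: p_8 = 16·43443900033 + 1606560929 = 696708961457, q_8 = 16·1886224201 + 69752810 = 30249340026 → 696708961457/30249340026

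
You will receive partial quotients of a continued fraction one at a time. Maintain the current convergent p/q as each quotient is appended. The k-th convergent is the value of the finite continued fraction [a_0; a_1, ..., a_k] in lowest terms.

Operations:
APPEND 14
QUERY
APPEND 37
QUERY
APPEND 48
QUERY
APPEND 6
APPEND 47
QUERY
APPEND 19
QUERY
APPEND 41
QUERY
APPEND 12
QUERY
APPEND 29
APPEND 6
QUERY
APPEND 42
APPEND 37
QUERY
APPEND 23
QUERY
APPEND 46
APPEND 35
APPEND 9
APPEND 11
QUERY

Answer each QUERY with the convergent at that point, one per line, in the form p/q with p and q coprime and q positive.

APPEND 14: p_0 = 14·1 + 0 = 14, q_0 = 14·0 + 1 = 1 → 14/1
APPEND 37: p_1 = 37·14 + 1 = 519, q_1 = 37·1 + 0 = 37 → 519/37
APPEND 48: p_2 = 48·519 + 14 = 24926, q_2 = 48·37 + 1 = 1777 → 24926/1777
APPEND 6: p_3 = 6·24926 + 519 = 150075, q_3 = 6·1777 + 37 = 10699 → 150075/10699
APPEND 47: p_4 = 47·150075 + 24926 = 7078451, q_4 = 47·10699 + 1777 = 504630 → 7078451/504630
APPEND 19: p_5 = 19·7078451 + 150075 = 134640644, q_5 = 19·504630 + 10699 = 9598669 → 134640644/9598669
APPEND 41: p_6 = 41·134640644 + 7078451 = 5527344855, q_6 = 41·9598669 + 504630 = 394050059 → 5527344855/394050059
APPEND 12: p_7 = 12·5527344855 + 134640644 = 66462778904, q_7 = 12·394050059 + 9598669 = 4738199377 → 66462778904/4738199377
APPEND 29: p_8 = 29·66462778904 + 5527344855 = 1932947933071, q_8 = 29·4738199377 + 394050059 = 137801831992 → 1932947933071/137801831992
APPEND 6: p_9 = 6·1932947933071 + 66462778904 = 11664150377330, q_9 = 6·137801831992 + 4738199377 = 831549191329 → 11664150377330/831549191329
APPEND 42: p_10 = 42·11664150377330 + 1932947933071 = 491827263780931, q_10 = 42·831549191329 + 137801831992 = 35062867867810 → 491827263780931/35062867867810
APPEND 37: p_11 = 37·491827263780931 + 11664150377330 = 18209272910271777, q_11 = 37·35062867867810 + 831549191329 = 1298157660300299 → 18209272910271777/1298157660300299
APPEND 23: p_12 = 23·18209272910271777 + 491827263780931 = 419305104200031802, q_12 = 23·1298157660300299 + 35062867867810 = 29892689054774687 → 419305104200031802/29892689054774687
APPEND 46: p_13 = 46·419305104200031802 + 18209272910271777 = 19306244066111734669, q_13 = 46·29892689054774687 + 1298157660300299 = 1376361854179935901 → 19306244066111734669/1376361854179935901
APPEND 35: p_14 = 35·19306244066111734669 + 419305104200031802 = 676137847418110745217, q_14 = 35·1376361854179935901 + 29892689054774687 = 48202557585352531222 → 676137847418110745217/48202557585352531222
APPEND 9: p_15 = 9·676137847418110745217 + 19306244066111734669 = 6104546870829108441622, q_15 = 9·48202557585352531222 + 1376361854179935901 = 435199380122352716899 → 6104546870829108441622/435199380122352716899
APPEND 11: p_16 = 11·6104546870829108441622 + 676137847418110745217 = 67826153426538303603059, q_16 = 11·435199380122352716899 + 48202557585352531222 = 4835395738931232417111 → 67826153426538303603059/4835395738931232417111

14/1
519/37
24926/1777
7078451/504630
134640644/9598669
5527344855/394050059
66462778904/4738199377
11664150377330/831549191329
18209272910271777/1298157660300299
419305104200031802/29892689054774687
67826153426538303603059/4835395738931232417111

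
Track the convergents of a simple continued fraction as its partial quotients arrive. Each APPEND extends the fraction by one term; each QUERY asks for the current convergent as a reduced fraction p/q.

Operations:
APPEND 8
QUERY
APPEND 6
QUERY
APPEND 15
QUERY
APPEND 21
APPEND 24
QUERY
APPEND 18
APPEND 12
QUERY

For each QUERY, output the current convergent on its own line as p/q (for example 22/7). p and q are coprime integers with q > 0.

APPEND 8: p_0 = 8·1 + 0 = 8, q_0 = 8·0 + 1 = 1 → 8/1
APPEND 6: p_1 = 6·8 + 1 = 49, q_1 = 6·1 + 0 = 6 → 49/6
APPEND 15: p_2 = 15·49 + 8 = 743, q_2 = 15·6 + 1 = 91 → 743/91
APPEND 21: p_3 = 21·743 + 49 = 15652, q_3 = 21·91 + 6 = 1917 → 15652/1917
APPEND 24: p_4 = 24·15652 + 743 = 376391, q_4 = 24·1917 + 91 = 46099 → 376391/46099
APPEND 18: p_5 = 18·376391 + 15652 = 6790690, q_5 = 18·46099 + 1917 = 831699 → 6790690/831699
APPEND 12: p_6 = 12·6790690 + 376391 = 81864671, q_6 = 12·831699 + 46099 = 10026487 → 81864671/10026487

8/1
49/6
743/91
376391/46099
81864671/10026487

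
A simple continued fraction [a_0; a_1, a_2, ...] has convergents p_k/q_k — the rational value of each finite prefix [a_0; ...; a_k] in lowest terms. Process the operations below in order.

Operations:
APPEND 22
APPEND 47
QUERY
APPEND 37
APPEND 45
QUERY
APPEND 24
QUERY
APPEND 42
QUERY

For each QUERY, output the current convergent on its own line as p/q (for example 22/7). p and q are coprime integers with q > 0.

1035/47
1725300/78347
41445517/1882068
1742437014/79125203

APPEND 22: p_0 = 22·1 + 0 = 22, q_0 = 22·0 + 1 = 1 → 22/1
APPEND 47: p_1 = 47·22 + 1 = 1035, q_1 = 47·1 + 0 = 47 → 1035/47
APPEND 37: p_2 = 37·1035 + 22 = 38317, q_2 = 37·47 + 1 = 1740 → 38317/1740
APPEND 45: p_3 = 45·38317 + 1035 = 1725300, q_3 = 45·1740 + 47 = 78347 → 1725300/78347
APPEND 24: p_4 = 24·1725300 + 38317 = 41445517, q_4 = 24·78347 + 1740 = 1882068 → 41445517/1882068
APPEND 42: p_5 = 42·41445517 + 1725300 = 1742437014, q_5 = 42·1882068 + 78347 = 79125203 → 1742437014/79125203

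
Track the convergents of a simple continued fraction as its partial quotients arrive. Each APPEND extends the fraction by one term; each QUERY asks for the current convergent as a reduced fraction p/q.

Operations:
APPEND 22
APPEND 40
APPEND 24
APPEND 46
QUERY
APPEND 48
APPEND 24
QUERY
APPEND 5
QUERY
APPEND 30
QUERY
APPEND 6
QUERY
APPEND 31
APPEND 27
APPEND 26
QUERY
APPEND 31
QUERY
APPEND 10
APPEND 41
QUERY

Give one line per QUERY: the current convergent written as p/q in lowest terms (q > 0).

974517/44246
1124126085/51038702
5667428407/257318279
171146978295/7770587072
1032549298177/46880840711
22649509462665348/1028355786184925
703004690622912079/31918525322099437
289863557733986143737/13160676494616450532

APPEND 22: p_0 = 22·1 + 0 = 22, q_0 = 22·0 + 1 = 1 → 22/1
APPEND 40: p_1 = 40·22 + 1 = 881, q_1 = 40·1 + 0 = 40 → 881/40
APPEND 24: p_2 = 24·881 + 22 = 21166, q_2 = 24·40 + 1 = 961 → 21166/961
APPEND 46: p_3 = 46·21166 + 881 = 974517, q_3 = 46·961 + 40 = 44246 → 974517/44246
APPEND 48: p_4 = 48·974517 + 21166 = 46797982, q_4 = 48·44246 + 961 = 2124769 → 46797982/2124769
APPEND 24: p_5 = 24·46797982 + 974517 = 1124126085, q_5 = 24·2124769 + 44246 = 51038702 → 1124126085/51038702
APPEND 5: p_6 = 5·1124126085 + 46797982 = 5667428407, q_6 = 5·51038702 + 2124769 = 257318279 → 5667428407/257318279
APPEND 30: p_7 = 30·5667428407 + 1124126085 = 171146978295, q_7 = 30·257318279 + 51038702 = 7770587072 → 171146978295/7770587072
APPEND 6: p_8 = 6·171146978295 + 5667428407 = 1032549298177, q_8 = 6·7770587072 + 257318279 = 46880840711 → 1032549298177/46880840711
APPEND 31: p_9 = 31·1032549298177 + 171146978295 = 32180175221782, q_9 = 31·46880840711 + 7770587072 = 1461076649113 → 32180175221782/1461076649113
APPEND 27: p_10 = 27·32180175221782 + 1032549298177 = 869897280286291, q_10 = 27·1461076649113 + 46880840711 = 39495950366762 → 869897280286291/39495950366762
APPEND 26: p_11 = 26·869897280286291 + 32180175221782 = 22649509462665348, q_11 = 26·39495950366762 + 1461076649113 = 1028355786184925 → 22649509462665348/1028355786184925
APPEND 31: p_12 = 31·22649509462665348 + 869897280286291 = 703004690622912079, q_12 = 31·1028355786184925 + 39495950366762 = 31918525322099437 → 703004690622912079/31918525322099437
APPEND 10: p_13 = 10·703004690622912079 + 22649509462665348 = 7052696415691786138, q_13 = 10·31918525322099437 + 1028355786184925 = 320213609007179295 → 7052696415691786138/320213609007179295
APPEND 41: p_14 = 41·7052696415691786138 + 703004690622912079 = 289863557733986143737, q_14 = 41·320213609007179295 + 31918525322099437 = 13160676494616450532 → 289863557733986143737/13160676494616450532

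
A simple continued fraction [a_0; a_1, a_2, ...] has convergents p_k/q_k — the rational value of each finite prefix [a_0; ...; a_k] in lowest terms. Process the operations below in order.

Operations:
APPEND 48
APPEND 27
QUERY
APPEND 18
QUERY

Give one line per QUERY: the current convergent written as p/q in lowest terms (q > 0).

1297/27
23394/487

APPEND 48: p_0 = 48·1 + 0 = 48, q_0 = 48·0 + 1 = 1 → 48/1
APPEND 27: p_1 = 27·48 + 1 = 1297, q_1 = 27·1 + 0 = 27 → 1297/27
APPEND 18: p_2 = 18·1297 + 48 = 23394, q_2 = 18·27 + 1 = 487 → 23394/487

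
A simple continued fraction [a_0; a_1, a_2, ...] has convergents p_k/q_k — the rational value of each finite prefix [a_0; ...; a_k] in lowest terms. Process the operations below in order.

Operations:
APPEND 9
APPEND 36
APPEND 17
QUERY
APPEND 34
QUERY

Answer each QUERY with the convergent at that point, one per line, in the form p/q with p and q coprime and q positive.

5534/613
188481/20878

APPEND 9: p_0 = 9·1 + 0 = 9, q_0 = 9·0 + 1 = 1 → 9/1
APPEND 36: p_1 = 36·9 + 1 = 325, q_1 = 36·1 + 0 = 36 → 325/36
APPEND 17: p_2 = 17·325 + 9 = 5534, q_2 = 17·36 + 1 = 613 → 5534/613
APPEND 34: p_3 = 34·5534 + 325 = 188481, q_3 = 34·613 + 36 = 20878 → 188481/20878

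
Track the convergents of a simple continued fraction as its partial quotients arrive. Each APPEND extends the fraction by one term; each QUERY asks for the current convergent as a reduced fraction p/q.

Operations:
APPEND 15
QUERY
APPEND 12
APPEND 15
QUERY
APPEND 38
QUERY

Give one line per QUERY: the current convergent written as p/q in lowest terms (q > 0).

APPEND 15: p_0 = 15·1 + 0 = 15, q_0 = 15·0 + 1 = 1 → 15/1
APPEND 12: p_1 = 12·15 + 1 = 181, q_1 = 12·1 + 0 = 12 → 181/12
APPEND 15: p_2 = 15·181 + 15 = 2730, q_2 = 15·12 + 1 = 181 → 2730/181
APPEND 38: p_3 = 38·2730 + 181 = 103921, q_3 = 38·181 + 12 = 6890 → 103921/6890

15/1
2730/181
103921/6890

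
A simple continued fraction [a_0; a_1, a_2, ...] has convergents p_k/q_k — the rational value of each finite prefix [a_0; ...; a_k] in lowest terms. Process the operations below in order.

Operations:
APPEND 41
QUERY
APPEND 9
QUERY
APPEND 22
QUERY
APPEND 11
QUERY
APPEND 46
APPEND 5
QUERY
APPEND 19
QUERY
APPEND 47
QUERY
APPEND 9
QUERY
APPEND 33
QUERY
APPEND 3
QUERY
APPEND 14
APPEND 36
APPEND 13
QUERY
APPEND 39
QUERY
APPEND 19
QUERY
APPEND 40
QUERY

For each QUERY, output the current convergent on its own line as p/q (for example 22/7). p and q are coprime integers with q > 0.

41/1
370/9
8181/199
90361/2198
20914296/508733
401536411/9767234
18893125613/459568731
170439666928/4145885813
5643402134237/137273800560
17100646069639/415967287493
115151906093112134/2801030196879087
4499763326373373453/109455183015288518
85610655107187207741/2082449507487360929
3428925967613861683093/83407435482509725678

APPEND 41: p_0 = 41·1 + 0 = 41, q_0 = 41·0 + 1 = 1 → 41/1
APPEND 9: p_1 = 9·41 + 1 = 370, q_1 = 9·1 + 0 = 9 → 370/9
APPEND 22: p_2 = 22·370 + 41 = 8181, q_2 = 22·9 + 1 = 199 → 8181/199
APPEND 11: p_3 = 11·8181 + 370 = 90361, q_3 = 11·199 + 9 = 2198 → 90361/2198
APPEND 46: p_4 = 46·90361 + 8181 = 4164787, q_4 = 46·2198 + 199 = 101307 → 4164787/101307
APPEND 5: p_5 = 5·4164787 + 90361 = 20914296, q_5 = 5·101307 + 2198 = 508733 → 20914296/508733
APPEND 19: p_6 = 19·20914296 + 4164787 = 401536411, q_6 = 19·508733 + 101307 = 9767234 → 401536411/9767234
APPEND 47: p_7 = 47·401536411 + 20914296 = 18893125613, q_7 = 47·9767234 + 508733 = 459568731 → 18893125613/459568731
APPEND 9: p_8 = 9·18893125613 + 401536411 = 170439666928, q_8 = 9·459568731 + 9767234 = 4145885813 → 170439666928/4145885813
APPEND 33: p_9 = 33·170439666928 + 18893125613 = 5643402134237, q_9 = 33·4145885813 + 459568731 = 137273800560 → 5643402134237/137273800560
APPEND 3: p_10 = 3·5643402134237 + 170439666928 = 17100646069639, q_10 = 3·137273800560 + 4145885813 = 415967287493 → 17100646069639/415967287493
APPEND 14: p_11 = 14·17100646069639 + 5643402134237 = 245052447109183, q_11 = 14·415967287493 + 137273800560 = 5960815825462 → 245052447109183/5960815825462
APPEND 36: p_12 = 36·245052447109183 + 17100646069639 = 8838988742000227, q_12 = 36·5960815825462 + 415967287493 = 215005337004125 → 8838988742000227/215005337004125
APPEND 13: p_13 = 13·8838988742000227 + 245052447109183 = 115151906093112134, q_13 = 13·215005337004125 + 5960815825462 = 2801030196879087 → 115151906093112134/2801030196879087
APPEND 39: p_14 = 39·115151906093112134 + 8838988742000227 = 4499763326373373453, q_14 = 39·2801030196879087 + 215005337004125 = 109455183015288518 → 4499763326373373453/109455183015288518
APPEND 19: p_15 = 19·4499763326373373453 + 115151906093112134 = 85610655107187207741, q_15 = 19·109455183015288518 + 2801030196879087 = 2082449507487360929 → 85610655107187207741/2082449507487360929
APPEND 40: p_16 = 40·85610655107187207741 + 4499763326373373453 = 3428925967613861683093, q_16 = 40·2082449507487360929 + 109455183015288518 = 83407435482509725678 → 3428925967613861683093/83407435482509725678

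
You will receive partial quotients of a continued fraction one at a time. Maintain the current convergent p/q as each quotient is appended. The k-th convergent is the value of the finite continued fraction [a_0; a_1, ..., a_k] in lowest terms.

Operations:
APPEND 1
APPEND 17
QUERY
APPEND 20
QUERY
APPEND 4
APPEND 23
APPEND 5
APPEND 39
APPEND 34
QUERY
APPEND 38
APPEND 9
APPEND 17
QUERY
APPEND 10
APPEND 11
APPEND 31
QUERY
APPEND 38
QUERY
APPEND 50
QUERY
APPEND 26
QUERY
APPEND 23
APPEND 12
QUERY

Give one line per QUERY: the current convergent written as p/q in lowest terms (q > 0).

APPEND 1: p_0 = 1·1 + 0 = 1, q_0 = 1·0 + 1 = 1 → 1/1
APPEND 17: p_1 = 17·1 + 1 = 18, q_1 = 17·1 + 0 = 17 → 18/17
APPEND 20: p_2 = 20·18 + 1 = 361, q_2 = 20·17 + 1 = 341 → 361/341
APPEND 4: p_3 = 4·361 + 18 = 1462, q_3 = 4·341 + 17 = 1381 → 1462/1381
APPEND 23: p_4 = 23·1462 + 361 = 33987, q_4 = 23·1381 + 341 = 32104 → 33987/32104
APPEND 5: p_5 = 5·33987 + 1462 = 171397, q_5 = 5·32104 + 1381 = 161901 → 171397/161901
APPEND 39: p_6 = 39·171397 + 33987 = 6718470, q_6 = 39·161901 + 32104 = 6346243 → 6718470/6346243
APPEND 34: p_7 = 34·6718470 + 171397 = 228599377, q_7 = 34·6346243 + 161901 = 215934163 → 228599377/215934163
APPEND 38: p_8 = 38·228599377 + 6718470 = 8693494796, q_8 = 38·215934163 + 6346243 = 8211844437 → 8693494796/8211844437
APPEND 9: p_9 = 9·8693494796 + 228599377 = 78470052541, q_9 = 9·8211844437 + 215934163 = 74122534096 → 78470052541/74122534096
APPEND 17: p_10 = 17·78470052541 + 8693494796 = 1342684387993, q_10 = 17·74122534096 + 8211844437 = 1268294924069 → 1342684387993/1268294924069
APPEND 10: p_11 = 10·1342684387993 + 78470052541 = 13505313932471, q_11 = 10·1268294924069 + 74122534096 = 12757071774786 → 13505313932471/12757071774786
APPEND 11: p_12 = 11·13505313932471 + 1342684387993 = 149901137645174, q_12 = 11·12757071774786 + 1268294924069 = 141596084446715 → 149901137645174/141596084446715
APPEND 31: p_13 = 31·149901137645174 + 13505313932471 = 4660440580932865, q_13 = 31·141596084446715 + 12757071774786 = 4402235689622951 → 4660440580932865/4402235689622951
APPEND 38: p_14 = 38·4660440580932865 + 149901137645174 = 177246643213094044, q_14 = 38·4402235689622951 + 141596084446715 = 167426552290118853 → 177246643213094044/167426552290118853
APPEND 50: p_15 = 50·177246643213094044 + 4660440580932865 = 8866992601235635065, q_15 = 50·167426552290118853 + 4402235689622951 = 8375729850195565601 → 8866992601235635065/8375729850195565601
APPEND 26: p_16 = 26·8866992601235635065 + 177246643213094044 = 230719054275339605734, q_16 = 26·8375729850195565601 + 167426552290118853 = 217936402657374824479 → 230719054275339605734/217936402657374824479
APPEND 23: p_17 = 23·230719054275339605734 + 8866992601235635065 = 5315405240934046566947, q_17 = 23·217936402657374824479 + 8375729850195565601 = 5020912990969816528618 → 5315405240934046566947/5020912990969816528618
APPEND 12: p_18 = 12·5315405240934046566947 + 230719054275339605734 = 64015581945483898409098, q_18 = 12·5020912990969816528618 + 217936402657374824479 = 60468892294295173167895 → 64015581945483898409098/60468892294295173167895

18/17
361/341
228599377/215934163
1342684387993/1268294924069
4660440580932865/4402235689622951
177246643213094044/167426552290118853
8866992601235635065/8375729850195565601
230719054275339605734/217936402657374824479
64015581945483898409098/60468892294295173167895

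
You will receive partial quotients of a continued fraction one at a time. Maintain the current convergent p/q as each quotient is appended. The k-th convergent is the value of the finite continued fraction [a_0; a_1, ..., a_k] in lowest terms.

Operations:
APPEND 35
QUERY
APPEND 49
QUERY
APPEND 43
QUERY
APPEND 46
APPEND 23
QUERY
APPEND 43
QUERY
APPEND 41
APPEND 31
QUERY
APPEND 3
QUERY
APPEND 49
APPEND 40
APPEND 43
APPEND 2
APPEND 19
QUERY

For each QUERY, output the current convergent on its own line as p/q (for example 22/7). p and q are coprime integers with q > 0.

35/1
1716/49
73823/2108
78218025/2233499
3366772649/96137474
4284959568303/122356105397
12992994601543/371012186124
43528517436729783818/1242947519659548071

APPEND 35: p_0 = 35·1 + 0 = 35, q_0 = 35·0 + 1 = 1 → 35/1
APPEND 49: p_1 = 49·35 + 1 = 1716, q_1 = 49·1 + 0 = 49 → 1716/49
APPEND 43: p_2 = 43·1716 + 35 = 73823, q_2 = 43·49 + 1 = 2108 → 73823/2108
APPEND 46: p_3 = 46·73823 + 1716 = 3397574, q_3 = 46·2108 + 49 = 97017 → 3397574/97017
APPEND 23: p_4 = 23·3397574 + 73823 = 78218025, q_4 = 23·97017 + 2108 = 2233499 → 78218025/2233499
APPEND 43: p_5 = 43·78218025 + 3397574 = 3366772649, q_5 = 43·2233499 + 97017 = 96137474 → 3366772649/96137474
APPEND 41: p_6 = 41·3366772649 + 78218025 = 138115896634, q_6 = 41·96137474 + 2233499 = 3943869933 → 138115896634/3943869933
APPEND 31: p_7 = 31·138115896634 + 3366772649 = 4284959568303, q_7 = 31·3943869933 + 96137474 = 122356105397 → 4284959568303/122356105397
APPEND 3: p_8 = 3·4284959568303 + 138115896634 = 12992994601543, q_8 = 3·122356105397 + 3943869933 = 371012186124 → 12992994601543/371012186124
APPEND 49: p_9 = 49·12992994601543 + 4284959568303 = 640941695043910, q_9 = 49·371012186124 + 122356105397 = 18301953225473 → 640941695043910/18301953225473
APPEND 40: p_10 = 40·640941695043910 + 12992994601543 = 25650660796357943, q_10 = 40·18301953225473 + 371012186124 = 732449141205044 → 25650660796357943/732449141205044
APPEND 43: p_11 = 43·25650660796357943 + 640941695043910 = 1103619355938435459, q_11 = 43·732449141205044 + 18301953225473 = 31513615025042365 → 1103619355938435459/31513615025042365
APPEND 2: p_12 = 2·1103619355938435459 + 25650660796357943 = 2232889372673228861, q_12 = 2·31513615025042365 + 732449141205044 = 63759679191289774 → 2232889372673228861/63759679191289774
APPEND 19: p_13 = 19·2232889372673228861 + 1103619355938435459 = 43528517436729783818, q_13 = 19·63759679191289774 + 31513615025042365 = 1242947519659548071 → 43528517436729783818/1242947519659548071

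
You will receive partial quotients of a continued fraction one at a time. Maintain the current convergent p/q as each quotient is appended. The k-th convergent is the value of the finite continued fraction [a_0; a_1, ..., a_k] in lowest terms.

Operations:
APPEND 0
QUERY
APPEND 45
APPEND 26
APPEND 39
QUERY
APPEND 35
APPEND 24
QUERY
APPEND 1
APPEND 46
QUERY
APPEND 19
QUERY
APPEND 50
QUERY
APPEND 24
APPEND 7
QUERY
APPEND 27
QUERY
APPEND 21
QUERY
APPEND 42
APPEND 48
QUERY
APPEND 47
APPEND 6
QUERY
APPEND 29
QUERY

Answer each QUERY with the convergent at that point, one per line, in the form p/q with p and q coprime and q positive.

0/1
1015/45714
854239/38473578
41784579/1881911572
794796791/35796394607
39781624129/1791701641922
6728658055338/303048152247067
182629321270013/8225336746471544
3841944404725611/173035119828149491
7757968071752518011/349406652857208157459
2196474230071881071163/98925736960807081061893
64062538715751239155919/2885275760248063662945636

APPEND 0: p_0 = 0·1 + 0 = 0, q_0 = 0·0 + 1 = 1 → 0/1
APPEND 45: p_1 = 45·0 + 1 = 1, q_1 = 45·1 + 0 = 45 → 1/45
APPEND 26: p_2 = 26·1 + 0 = 26, q_2 = 26·45 + 1 = 1171 → 26/1171
APPEND 39: p_3 = 39·26 + 1 = 1015, q_3 = 39·1171 + 45 = 45714 → 1015/45714
APPEND 35: p_4 = 35·1015 + 26 = 35551, q_4 = 35·45714 + 1171 = 1601161 → 35551/1601161
APPEND 24: p_5 = 24·35551 + 1015 = 854239, q_5 = 24·1601161 + 45714 = 38473578 → 854239/38473578
APPEND 1: p_6 = 1·854239 + 35551 = 889790, q_6 = 1·38473578 + 1601161 = 40074739 → 889790/40074739
APPEND 46: p_7 = 46·889790 + 854239 = 41784579, q_7 = 46·40074739 + 38473578 = 1881911572 → 41784579/1881911572
APPEND 19: p_8 = 19·41784579 + 889790 = 794796791, q_8 = 19·1881911572 + 40074739 = 35796394607 → 794796791/35796394607
APPEND 50: p_9 = 50·794796791 + 41784579 = 39781624129, q_9 = 50·35796394607 + 1881911572 = 1791701641922 → 39781624129/1791701641922
APPEND 24: p_10 = 24·39781624129 + 794796791 = 955553775887, q_10 = 24·1791701641922 + 35796394607 = 43036635800735 → 955553775887/43036635800735
APPEND 7: p_11 = 7·955553775887 + 39781624129 = 6728658055338, q_11 = 7·43036635800735 + 1791701641922 = 303048152247067 → 6728658055338/303048152247067
APPEND 27: p_12 = 27·6728658055338 + 955553775887 = 182629321270013, q_12 = 27·303048152247067 + 43036635800735 = 8225336746471544 → 182629321270013/8225336746471544
APPEND 21: p_13 = 21·182629321270013 + 6728658055338 = 3841944404725611, q_13 = 21·8225336746471544 + 303048152247067 = 173035119828149491 → 3841944404725611/173035119828149491
APPEND 42: p_14 = 42·3841944404725611 + 182629321270013 = 161544294319745675, q_14 = 42·173035119828149491 + 8225336746471544 = 7275700369528750166 → 161544294319745675/7275700369528750166
APPEND 48: p_15 = 48·161544294319745675 + 3841944404725611 = 7757968071752518011, q_15 = 48·7275700369528750166 + 173035119828149491 = 349406652857208157459 → 7757968071752518011/349406652857208157459
APPEND 47: p_16 = 47·7757968071752518011 + 161544294319745675 = 364786043666688092192, q_16 = 47·349406652857208157459 + 7275700369528750166 = 16429388384658312150739 → 364786043666688092192/16429388384658312150739
APPEND 6: p_17 = 6·364786043666688092192 + 7757968071752518011 = 2196474230071881071163, q_17 = 6·16429388384658312150739 + 349406652857208157459 = 98925736960807081061893 → 2196474230071881071163/98925736960807081061893
APPEND 29: p_18 = 29·2196474230071881071163 + 364786043666688092192 = 64062538715751239155919, q_18 = 29·98925736960807081061893 + 16429388384658312150739 = 2885275760248063662945636 → 64062538715751239155919/2885275760248063662945636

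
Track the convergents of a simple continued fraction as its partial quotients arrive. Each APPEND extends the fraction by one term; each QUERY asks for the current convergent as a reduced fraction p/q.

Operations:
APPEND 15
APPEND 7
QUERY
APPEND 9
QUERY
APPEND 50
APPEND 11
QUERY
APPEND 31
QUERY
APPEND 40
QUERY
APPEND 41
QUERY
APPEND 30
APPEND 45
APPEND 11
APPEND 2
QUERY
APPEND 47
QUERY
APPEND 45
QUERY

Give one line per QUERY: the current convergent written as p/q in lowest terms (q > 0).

106/7
969/64
535085/35341
16636191/1098778
665982725/43986461
27321927916/1804543679
851304205894653/56226472318364
40418478833077447/2669537476171753
1819682851694379768/120185412900047249

APPEND 15: p_0 = 15·1 + 0 = 15, q_0 = 15·0 + 1 = 1 → 15/1
APPEND 7: p_1 = 7·15 + 1 = 106, q_1 = 7·1 + 0 = 7 → 106/7
APPEND 9: p_2 = 9·106 + 15 = 969, q_2 = 9·7 + 1 = 64 → 969/64
APPEND 50: p_3 = 50·969 + 106 = 48556, q_3 = 50·64 + 7 = 3207 → 48556/3207
APPEND 11: p_4 = 11·48556 + 969 = 535085, q_4 = 11·3207 + 64 = 35341 → 535085/35341
APPEND 31: p_5 = 31·535085 + 48556 = 16636191, q_5 = 31·35341 + 3207 = 1098778 → 16636191/1098778
APPEND 40: p_6 = 40·16636191 + 535085 = 665982725, q_6 = 40·1098778 + 35341 = 43986461 → 665982725/43986461
APPEND 41: p_7 = 41·665982725 + 16636191 = 27321927916, q_7 = 41·43986461 + 1098778 = 1804543679 → 27321927916/1804543679
APPEND 30: p_8 = 30·27321927916 + 665982725 = 820323820205, q_8 = 30·1804543679 + 43986461 = 54180296831 → 820323820205/54180296831
APPEND 45: p_9 = 45·820323820205 + 27321927916 = 36941893837141, q_9 = 45·54180296831 + 1804543679 = 2439917901074 → 36941893837141/2439917901074
APPEND 11: p_10 = 11·36941893837141 + 820323820205 = 407181156028756, q_10 = 11·2439917901074 + 54180296831 = 26893277208645 → 407181156028756/26893277208645
APPEND 2: p_11 = 2·407181156028756 + 36941893837141 = 851304205894653, q_11 = 2·26893277208645 + 2439917901074 = 56226472318364 → 851304205894653/56226472318364
APPEND 47: p_12 = 47·851304205894653 + 407181156028756 = 40418478833077447, q_12 = 47·56226472318364 + 26893277208645 = 2669537476171753 → 40418478833077447/2669537476171753
APPEND 45: p_13 = 45·40418478833077447 + 851304205894653 = 1819682851694379768, q_13 = 45·2669537476171753 + 56226472318364 = 120185412900047249 → 1819682851694379768/120185412900047249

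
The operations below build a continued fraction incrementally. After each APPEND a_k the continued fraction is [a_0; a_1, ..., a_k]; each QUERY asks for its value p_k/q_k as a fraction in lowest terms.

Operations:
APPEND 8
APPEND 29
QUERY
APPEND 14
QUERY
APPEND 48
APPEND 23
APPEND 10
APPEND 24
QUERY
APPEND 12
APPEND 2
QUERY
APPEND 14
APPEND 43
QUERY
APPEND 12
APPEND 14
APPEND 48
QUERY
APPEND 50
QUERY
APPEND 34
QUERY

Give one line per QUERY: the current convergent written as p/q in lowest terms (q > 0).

233/29
3270/407
875881501/109016442
21969726091/2734458220
13701262491558/1705325304887
111523153319351129/13880710303409125
5578477633051855718/694324269478885719
189779762677082445541/23620905872585523571

APPEND 8: p_0 = 8·1 + 0 = 8, q_0 = 8·0 + 1 = 1 → 8/1
APPEND 29: p_1 = 29·8 + 1 = 233, q_1 = 29·1 + 0 = 29 → 233/29
APPEND 14: p_2 = 14·233 + 8 = 3270, q_2 = 14·29 + 1 = 407 → 3270/407
APPEND 48: p_3 = 48·3270 + 233 = 157193, q_3 = 48·407 + 29 = 19565 → 157193/19565
APPEND 23: p_4 = 23·157193 + 3270 = 3618709, q_4 = 23·19565 + 407 = 450402 → 3618709/450402
APPEND 10: p_5 = 10·3618709 + 157193 = 36344283, q_5 = 10·450402 + 19565 = 4523585 → 36344283/4523585
APPEND 24: p_6 = 24·36344283 + 3618709 = 875881501, q_6 = 24·4523585 + 450402 = 109016442 → 875881501/109016442
APPEND 12: p_7 = 12·875881501 + 36344283 = 10546922295, q_7 = 12·109016442 + 4523585 = 1312720889 → 10546922295/1312720889
APPEND 2: p_8 = 2·10546922295 + 875881501 = 21969726091, q_8 = 2·1312720889 + 109016442 = 2734458220 → 21969726091/2734458220
APPEND 14: p_9 = 14·21969726091 + 10546922295 = 318123087569, q_9 = 14·2734458220 + 1312720889 = 39595135969 → 318123087569/39595135969
APPEND 43: p_10 = 43·318123087569 + 21969726091 = 13701262491558, q_10 = 43·39595135969 + 2734458220 = 1705325304887 → 13701262491558/1705325304887
APPEND 12: p_11 = 12·13701262491558 + 318123087569 = 164733272986265, q_11 = 12·1705325304887 + 39595135969 = 20503498794613 → 164733272986265/20503498794613
APPEND 14: p_12 = 14·164733272986265 + 13701262491558 = 2319967084299268, q_12 = 14·20503498794613 + 1705325304887 = 288754308429469 → 2319967084299268/288754308429469
APPEND 48: p_13 = 48·2319967084299268 + 164733272986265 = 111523153319351129, q_13 = 48·288754308429469 + 20503498794613 = 13880710303409125 → 111523153319351129/13880710303409125
APPEND 50: p_14 = 50·111523153319351129 + 2319967084299268 = 5578477633051855718, q_14 = 50·13880710303409125 + 288754308429469 = 694324269478885719 → 5578477633051855718/694324269478885719
APPEND 34: p_15 = 34·5578477633051855718 + 111523153319351129 = 189779762677082445541, q_15 = 34·694324269478885719 + 13880710303409125 = 23620905872585523571 → 189779762677082445541/23620905872585523571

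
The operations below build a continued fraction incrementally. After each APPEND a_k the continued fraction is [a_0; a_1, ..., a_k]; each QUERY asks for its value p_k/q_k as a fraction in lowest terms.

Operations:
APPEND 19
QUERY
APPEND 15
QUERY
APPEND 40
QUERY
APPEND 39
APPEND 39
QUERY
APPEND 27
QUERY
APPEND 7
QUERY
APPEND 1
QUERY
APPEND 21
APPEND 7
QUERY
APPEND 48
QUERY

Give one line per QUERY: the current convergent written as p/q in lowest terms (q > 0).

19/1
286/15
11459/601
17451752/915307
471644491/24736743
3318963189/174072508
3790607680/198809251
584242678963/30642276704
28126570314693/1475178348571

APPEND 19: p_0 = 19·1 + 0 = 19, q_0 = 19·0 + 1 = 1 → 19/1
APPEND 15: p_1 = 15·19 + 1 = 286, q_1 = 15·1 + 0 = 15 → 286/15
APPEND 40: p_2 = 40·286 + 19 = 11459, q_2 = 40·15 + 1 = 601 → 11459/601
APPEND 39: p_3 = 39·11459 + 286 = 447187, q_3 = 39·601 + 15 = 23454 → 447187/23454
APPEND 39: p_4 = 39·447187 + 11459 = 17451752, q_4 = 39·23454 + 601 = 915307 → 17451752/915307
APPEND 27: p_5 = 27·17451752 + 447187 = 471644491, q_5 = 27·915307 + 23454 = 24736743 → 471644491/24736743
APPEND 7: p_6 = 7·471644491 + 17451752 = 3318963189, q_6 = 7·24736743 + 915307 = 174072508 → 3318963189/174072508
APPEND 1: p_7 = 1·3318963189 + 471644491 = 3790607680, q_7 = 1·174072508 + 24736743 = 198809251 → 3790607680/198809251
APPEND 21: p_8 = 21·3790607680 + 3318963189 = 82921724469, q_8 = 21·198809251 + 174072508 = 4349066779 → 82921724469/4349066779
APPEND 7: p_9 = 7·82921724469 + 3790607680 = 584242678963, q_9 = 7·4349066779 + 198809251 = 30642276704 → 584242678963/30642276704
APPEND 48: p_10 = 48·584242678963 + 82921724469 = 28126570314693, q_10 = 48·30642276704 + 4349066779 = 1475178348571 → 28126570314693/1475178348571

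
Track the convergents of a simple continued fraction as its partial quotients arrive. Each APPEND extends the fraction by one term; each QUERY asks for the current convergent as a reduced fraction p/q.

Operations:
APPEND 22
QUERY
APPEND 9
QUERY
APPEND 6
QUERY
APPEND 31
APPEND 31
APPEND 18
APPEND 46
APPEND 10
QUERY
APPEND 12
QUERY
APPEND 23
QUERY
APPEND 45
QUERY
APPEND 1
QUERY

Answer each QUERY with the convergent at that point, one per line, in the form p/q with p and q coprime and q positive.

APPEND 22: p_0 = 22·1 + 0 = 22, q_0 = 22·0 + 1 = 1 → 22/1
APPEND 9: p_1 = 9·22 + 1 = 199, q_1 = 9·1 + 0 = 9 → 199/9
APPEND 6: p_2 = 6·199 + 22 = 1216, q_2 = 6·9 + 1 = 55 → 1216/55
APPEND 31: p_3 = 31·1216 + 199 = 37895, q_3 = 31·55 + 9 = 1714 → 37895/1714
APPEND 31: p_4 = 31·37895 + 1216 = 1175961, q_4 = 31·1714 + 55 = 53189 → 1175961/53189
APPEND 18: p_5 = 18·1175961 + 37895 = 21205193, q_5 = 18·53189 + 1714 = 959116 → 21205193/959116
APPEND 46: p_6 = 46·21205193 + 1175961 = 976614839, q_6 = 46·959116 + 53189 = 44172525 → 976614839/44172525
APPEND 10: p_7 = 10·976614839 + 21205193 = 9787353583, q_7 = 10·44172525 + 959116 = 442684366 → 9787353583/442684366
APPEND 12: p_8 = 12·9787353583 + 976614839 = 118424857835, q_8 = 12·442684366 + 44172525 = 5356384917 → 118424857835/5356384917
APPEND 23: p_9 = 23·118424857835 + 9787353583 = 2733559083788, q_9 = 23·5356384917 + 442684366 = 123639537457 → 2733559083788/123639537457
APPEND 45: p_10 = 45·2733559083788 + 118424857835 = 123128583628295, q_10 = 45·123639537457 + 5356384917 = 5569135570482 → 123128583628295/5569135570482
APPEND 1: p_11 = 1·123128583628295 + 2733559083788 = 125862142712083, q_11 = 1·5569135570482 + 123639537457 = 5692775107939 → 125862142712083/5692775107939

22/1
199/9
1216/55
9787353583/442684366
118424857835/5356384917
2733559083788/123639537457
123128583628295/5569135570482
125862142712083/5692775107939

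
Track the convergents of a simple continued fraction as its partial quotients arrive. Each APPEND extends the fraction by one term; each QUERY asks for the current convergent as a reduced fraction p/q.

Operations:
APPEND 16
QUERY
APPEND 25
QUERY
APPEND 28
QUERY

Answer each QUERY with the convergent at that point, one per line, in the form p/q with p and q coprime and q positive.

16/1
401/25
11244/701

APPEND 16: p_0 = 16·1 + 0 = 16, q_0 = 16·0 + 1 = 1 → 16/1
APPEND 25: p_1 = 25·16 + 1 = 401, q_1 = 25·1 + 0 = 25 → 401/25
APPEND 28: p_2 = 28·401 + 16 = 11244, q_2 = 28·25 + 1 = 701 → 11244/701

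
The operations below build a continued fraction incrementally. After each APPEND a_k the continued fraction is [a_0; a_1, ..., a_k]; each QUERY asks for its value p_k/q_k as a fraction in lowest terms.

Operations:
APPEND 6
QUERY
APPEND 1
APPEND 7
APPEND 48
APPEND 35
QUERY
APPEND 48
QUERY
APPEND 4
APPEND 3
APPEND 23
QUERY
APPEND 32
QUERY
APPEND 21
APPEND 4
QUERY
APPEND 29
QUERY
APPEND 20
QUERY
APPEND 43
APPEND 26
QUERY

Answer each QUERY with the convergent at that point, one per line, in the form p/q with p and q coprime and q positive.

6/1
92700/13483
4452247/647569
1355519841/197157217
43434792223/6317489790
3697379418319/537775261018
108137489287775/15728347012329
2166447165173819/315104715507598
2427065952550985611/353011113675322716

APPEND 6: p_0 = 6·1 + 0 = 6, q_0 = 6·0 + 1 = 1 → 6/1
APPEND 1: p_1 = 1·6 + 1 = 7, q_1 = 1·1 + 0 = 1 → 7/1
APPEND 7: p_2 = 7·7 + 6 = 55, q_2 = 7·1 + 1 = 8 → 55/8
APPEND 48: p_3 = 48·55 + 7 = 2647, q_3 = 48·8 + 1 = 385 → 2647/385
APPEND 35: p_4 = 35·2647 + 55 = 92700, q_4 = 35·385 + 8 = 13483 → 92700/13483
APPEND 48: p_5 = 48·92700 + 2647 = 4452247, q_5 = 48·13483 + 385 = 647569 → 4452247/647569
APPEND 4: p_6 = 4·4452247 + 92700 = 17901688, q_6 = 4·647569 + 13483 = 2603759 → 17901688/2603759
APPEND 3: p_7 = 3·17901688 + 4452247 = 58157311, q_7 = 3·2603759 + 647569 = 8458846 → 58157311/8458846
APPEND 23: p_8 = 23·58157311 + 17901688 = 1355519841, q_8 = 23·8458846 + 2603759 = 197157217 → 1355519841/197157217
APPEND 32: p_9 = 32·1355519841 + 58157311 = 43434792223, q_9 = 32·197157217 + 8458846 = 6317489790 → 43434792223/6317489790
APPEND 21: p_10 = 21·43434792223 + 1355519841 = 913486156524, q_10 = 21·6317489790 + 197157217 = 132864442807 → 913486156524/132864442807
APPEND 4: p_11 = 4·913486156524 + 43434792223 = 3697379418319, q_11 = 4·132864442807 + 6317489790 = 537775261018 → 3697379418319/537775261018
APPEND 29: p_12 = 29·3697379418319 + 913486156524 = 108137489287775, q_12 = 29·537775261018 + 132864442807 = 15728347012329 → 108137489287775/15728347012329
APPEND 20: p_13 = 20·108137489287775 + 3697379418319 = 2166447165173819, q_13 = 20·15728347012329 + 537775261018 = 315104715507598 → 2166447165173819/315104715507598
APPEND 43: p_14 = 43·2166447165173819 + 108137489287775 = 93265365591761992, q_14 = 43·315104715507598 + 15728347012329 = 13565231113839043 → 93265365591761992/13565231113839043
APPEND 26: p_15 = 26·93265365591761992 + 2166447165173819 = 2427065952550985611, q_15 = 26·13565231113839043 + 315104715507598 = 353011113675322716 → 2427065952550985611/353011113675322716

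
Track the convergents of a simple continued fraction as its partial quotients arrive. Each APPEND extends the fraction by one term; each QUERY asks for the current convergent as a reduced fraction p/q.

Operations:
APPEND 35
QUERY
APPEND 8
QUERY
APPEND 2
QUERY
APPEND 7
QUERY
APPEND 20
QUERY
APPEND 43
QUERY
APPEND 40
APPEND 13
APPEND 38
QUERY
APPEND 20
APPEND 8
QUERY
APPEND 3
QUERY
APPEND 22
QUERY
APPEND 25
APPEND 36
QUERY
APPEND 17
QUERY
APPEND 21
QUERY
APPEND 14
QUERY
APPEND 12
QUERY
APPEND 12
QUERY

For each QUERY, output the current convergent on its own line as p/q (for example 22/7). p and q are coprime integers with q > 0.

35/1
281/8
597/17
4460/127
89797/2557
3865731/110078
76732821093/2184993079
12370105901669/352242956751
38646989340079/1100486115712
862603871383407/24562937502415
778597379732692551/22170824189841547
13257759199229698621/377519185150982386
279191540563556363592/7950073712360471653
3921939327089018788909/111678551158197585528
47342463465631781830500/1348092687610731497989
572031500914670400754909/16288790802486975561396

APPEND 35: p_0 = 35·1 + 0 = 35, q_0 = 35·0 + 1 = 1 → 35/1
APPEND 8: p_1 = 8·35 + 1 = 281, q_1 = 8·1 + 0 = 8 → 281/8
APPEND 2: p_2 = 2·281 + 35 = 597, q_2 = 2·8 + 1 = 17 → 597/17
APPEND 7: p_3 = 7·597 + 281 = 4460, q_3 = 7·17 + 8 = 127 → 4460/127
APPEND 20: p_4 = 20·4460 + 597 = 89797, q_4 = 20·127 + 17 = 2557 → 89797/2557
APPEND 43: p_5 = 43·89797 + 4460 = 3865731, q_5 = 43·2557 + 127 = 110078 → 3865731/110078
APPEND 40: p_6 = 40·3865731 + 89797 = 154719037, q_6 = 40·110078 + 2557 = 4405677 → 154719037/4405677
APPEND 13: p_7 = 13·154719037 + 3865731 = 2015213212, q_7 = 13·4405677 + 110078 = 57383879 → 2015213212/57383879
APPEND 38: p_8 = 38·2015213212 + 154719037 = 76732821093, q_8 = 38·57383879 + 4405677 = 2184993079 → 76732821093/2184993079
APPEND 20: p_9 = 20·76732821093 + 2015213212 = 1536671635072, q_9 = 20·2184993079 + 57383879 = 43757245459 → 1536671635072/43757245459
APPEND 8: p_10 = 8·1536671635072 + 76732821093 = 12370105901669, q_10 = 8·43757245459 + 2184993079 = 352242956751 → 12370105901669/352242956751
APPEND 3: p_11 = 3·12370105901669 + 1536671635072 = 38646989340079, q_11 = 3·352242956751 + 43757245459 = 1100486115712 → 38646989340079/1100486115712
APPEND 22: p_12 = 22·38646989340079 + 12370105901669 = 862603871383407, q_12 = 22·1100486115712 + 352242956751 = 24562937502415 → 862603871383407/24562937502415
APPEND 25: p_13 = 25·862603871383407 + 38646989340079 = 21603743773925254, q_13 = 25·24562937502415 + 1100486115712 = 615173923676087 → 21603743773925254/615173923676087
APPEND 36: p_14 = 36·21603743773925254 + 862603871383407 = 778597379732692551, q_14 = 36·615173923676087 + 24562937502415 = 22170824189841547 → 778597379732692551/22170824189841547
APPEND 17: p_15 = 17·778597379732692551 + 21603743773925254 = 13257759199229698621, q_15 = 17·22170824189841547 + 615173923676087 = 377519185150982386 → 13257759199229698621/377519185150982386
APPEND 21: p_16 = 21·13257759199229698621 + 778597379732692551 = 279191540563556363592, q_16 = 21·377519185150982386 + 22170824189841547 = 7950073712360471653 → 279191540563556363592/7950073712360471653
APPEND 14: p_17 = 14·279191540563556363592 + 13257759199229698621 = 3921939327089018788909, q_17 = 14·7950073712360471653 + 377519185150982386 = 111678551158197585528 → 3921939327089018788909/111678551158197585528
APPEND 12: p_18 = 12·3921939327089018788909 + 279191540563556363592 = 47342463465631781830500, q_18 = 12·111678551158197585528 + 7950073712360471653 = 1348092687610731497989 → 47342463465631781830500/1348092687610731497989
APPEND 12: p_19 = 12·47342463465631781830500 + 3921939327089018788909 = 572031500914670400754909, q_19 = 12·1348092687610731497989 + 111678551158197585528 = 16288790802486975561396 → 572031500914670400754909/16288790802486975561396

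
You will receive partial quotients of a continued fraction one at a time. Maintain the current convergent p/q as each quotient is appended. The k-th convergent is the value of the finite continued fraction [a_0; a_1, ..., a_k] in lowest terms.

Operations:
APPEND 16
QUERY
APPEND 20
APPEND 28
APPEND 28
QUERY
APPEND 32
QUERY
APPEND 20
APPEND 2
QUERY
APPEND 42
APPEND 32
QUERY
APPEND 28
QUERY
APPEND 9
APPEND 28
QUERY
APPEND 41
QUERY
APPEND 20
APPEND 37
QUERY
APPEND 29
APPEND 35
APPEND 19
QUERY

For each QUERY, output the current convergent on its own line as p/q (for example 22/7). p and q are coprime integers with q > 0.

16/1
252433/15728
8086860/503857
332066126/20689593
451812607726/28150474361
12664861783253/789092337882
3216860784179337/200428574766254
132005727720009820/8224701546931713
97935268089541912089/6101919703542750731
1895142996697626580657479/118078100138627924624747

APPEND 16: p_0 = 16·1 + 0 = 16, q_0 = 16·0 + 1 = 1 → 16/1
APPEND 20: p_1 = 20·16 + 1 = 321, q_1 = 20·1 + 0 = 20 → 321/20
APPEND 28: p_2 = 28·321 + 16 = 9004, q_2 = 28·20 + 1 = 561 → 9004/561
APPEND 28: p_3 = 28·9004 + 321 = 252433, q_3 = 28·561 + 20 = 15728 → 252433/15728
APPEND 32: p_4 = 32·252433 + 9004 = 8086860, q_4 = 32·15728 + 561 = 503857 → 8086860/503857
APPEND 20: p_5 = 20·8086860 + 252433 = 161989633, q_5 = 20·503857 + 15728 = 10092868 → 161989633/10092868
APPEND 2: p_6 = 2·161989633 + 8086860 = 332066126, q_6 = 2·10092868 + 503857 = 20689593 → 332066126/20689593
APPEND 42: p_7 = 42·332066126 + 161989633 = 14108766925, q_7 = 42·20689593 + 10092868 = 879055774 → 14108766925/879055774
APPEND 32: p_8 = 32·14108766925 + 332066126 = 451812607726, q_8 = 32·879055774 + 20689593 = 28150474361 → 451812607726/28150474361
APPEND 28: p_9 = 28·451812607726 + 14108766925 = 12664861783253, q_9 = 28·28150474361 + 879055774 = 789092337882 → 12664861783253/789092337882
APPEND 9: p_10 = 9·12664861783253 + 451812607726 = 114435568657003, q_10 = 9·789092337882 + 28150474361 = 7129981515299 → 114435568657003/7129981515299
APPEND 28: p_11 = 28·114435568657003 + 12664861783253 = 3216860784179337, q_11 = 28·7129981515299 + 789092337882 = 200428574766254 → 3216860784179337/200428574766254
APPEND 41: p_12 = 41·3216860784179337 + 114435568657003 = 132005727720009820, q_12 = 41·200428574766254 + 7129981515299 = 8224701546931713 → 132005727720009820/8224701546931713
APPEND 20: p_13 = 20·132005727720009820 + 3216860784179337 = 2643331415184375737, q_13 = 20·8224701546931713 + 200428574766254 = 164694459513400514 → 2643331415184375737/164694459513400514
APPEND 37: p_14 = 37·2643331415184375737 + 132005727720009820 = 97935268089541912089, q_14 = 37·164694459513400514 + 8224701546931713 = 6101919703542750731 → 97935268089541912089/6101919703542750731
APPEND 29: p_15 = 29·97935268089541912089 + 2643331415184375737 = 2842766106011899826318, q_15 = 29·6101919703542750731 + 164694459513400514 = 177120365862253171713 → 2842766106011899826318/177120365862253171713
APPEND 35: p_16 = 35·2842766106011899826318 + 97935268089541912089 = 99594748978506035833219, q_16 = 35·177120365862253171713 + 6101919703542750731 = 6205314724882403760686 → 99594748978506035833219/6205314724882403760686
APPEND 19: p_17 = 19·99594748978506035833219 + 2842766106011899826318 = 1895142996697626580657479, q_17 = 19·6205314724882403760686 + 177120365862253171713 = 118078100138627924624747 → 1895142996697626580657479/118078100138627924624747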